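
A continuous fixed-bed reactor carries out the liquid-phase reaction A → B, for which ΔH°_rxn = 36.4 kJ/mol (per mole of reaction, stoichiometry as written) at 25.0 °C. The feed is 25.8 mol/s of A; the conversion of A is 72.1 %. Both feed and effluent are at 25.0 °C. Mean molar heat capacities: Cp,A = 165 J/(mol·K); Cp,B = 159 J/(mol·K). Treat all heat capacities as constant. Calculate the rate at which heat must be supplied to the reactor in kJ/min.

Extent of reaction ξ = 0.721 × 25.8 = 18.602 mol/s
Reaction term: ξ·ΔH°_rxn = 18.602 × 36.4 = 677.11 kJ/s
Q = ΔH = 677.11 kJ/s = 677.11 kW
Heat supplied = 40626 kJ/min

Q_in = 40600 kJ/min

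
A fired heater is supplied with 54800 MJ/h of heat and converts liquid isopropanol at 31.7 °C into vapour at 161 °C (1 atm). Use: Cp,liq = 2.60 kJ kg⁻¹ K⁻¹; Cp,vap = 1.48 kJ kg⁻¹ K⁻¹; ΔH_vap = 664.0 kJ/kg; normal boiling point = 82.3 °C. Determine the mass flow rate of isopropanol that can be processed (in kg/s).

Δh = 2.60×(82.3−31.7) + 664.0 + 1.48×(161−82.3) = 912.04 kJ/kg
Q = 54800 MJ/h = 15222 kJ/s = 15222 kJ/s
ṁ = Q/Δh = 15222 / 912.04 = 16.69 kg/s

ṁ = 16.7 kg/s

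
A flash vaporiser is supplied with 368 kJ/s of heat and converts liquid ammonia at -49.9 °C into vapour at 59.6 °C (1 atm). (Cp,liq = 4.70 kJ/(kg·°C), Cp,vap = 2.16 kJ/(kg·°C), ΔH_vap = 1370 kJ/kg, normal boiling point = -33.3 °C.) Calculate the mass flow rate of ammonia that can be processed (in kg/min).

Δh = 4.70×(-33.3−-49.9) + 1370 + 2.16×(59.6−-33.3) = 1648.7 kJ/kg
Q = 368 kJ/s = 368 kJ/s = 22080 kJ/min
ṁ = Q/Δh = 22080 / 1648.7 = 13.392 kg/min

ṁ = 13.4 kg/min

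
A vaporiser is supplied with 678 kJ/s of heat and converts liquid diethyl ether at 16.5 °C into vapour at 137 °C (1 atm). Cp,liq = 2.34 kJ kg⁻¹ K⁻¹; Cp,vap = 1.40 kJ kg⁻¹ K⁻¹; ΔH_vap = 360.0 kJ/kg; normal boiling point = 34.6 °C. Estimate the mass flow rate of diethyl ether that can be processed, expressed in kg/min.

ṁ = 74.5 kg/min

Δh = 2.34×(34.6−16.5) + 360.0 + 1.40×(137−34.6) = 545.71 kJ/kg
Q = 678 kJ/s = 678 kJ/s = 40680 kJ/min
ṁ = Q/Δh = 40680 / 545.71 = 74.545 kg/min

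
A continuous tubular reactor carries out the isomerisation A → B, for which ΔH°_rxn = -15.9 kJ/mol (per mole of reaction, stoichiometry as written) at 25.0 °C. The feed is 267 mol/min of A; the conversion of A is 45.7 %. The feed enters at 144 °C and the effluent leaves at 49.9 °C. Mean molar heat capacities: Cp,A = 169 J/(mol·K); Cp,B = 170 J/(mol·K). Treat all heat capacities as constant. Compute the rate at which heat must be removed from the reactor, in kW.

Q_out = 103 kW

Extent of reaction ξ = 0.457 × 267 = 122.02 mol/min
Reaction term: ξ·ΔH°_rxn = 122.02 × -15.9 = -1940.1 kJ/min
Sensible, feed 144→25 °C: -5369.6 kJ/min
Outlet flows (mol/min): A 144.98, B 122.02
Sensible, products 25→49.9 °C: 1126.6 kJ/min
Q = ΔH = -6183.1 kJ/min = -103.05 kW
Heat removed = 103.05 kW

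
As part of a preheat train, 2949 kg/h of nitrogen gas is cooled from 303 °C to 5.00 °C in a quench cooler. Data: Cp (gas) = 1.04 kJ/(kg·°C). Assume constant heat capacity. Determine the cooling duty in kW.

Q = ṁ·Cp·ΔT = 2949 × 1.04 × (5.00 − 303) = -913950 kJ/h
Converting: 913950 / 3600 s = 253.88 kW

Q_c = 254 kW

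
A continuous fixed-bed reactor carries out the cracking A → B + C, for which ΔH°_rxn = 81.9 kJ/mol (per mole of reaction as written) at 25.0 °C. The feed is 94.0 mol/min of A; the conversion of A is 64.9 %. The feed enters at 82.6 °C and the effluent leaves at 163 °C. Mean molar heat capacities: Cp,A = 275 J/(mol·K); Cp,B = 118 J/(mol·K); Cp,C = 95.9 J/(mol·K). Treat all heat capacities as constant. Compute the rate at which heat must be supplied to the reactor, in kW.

Extent of reaction ξ = 0.649 × 94.0 = 61.006 mol/min
Reaction term: ξ·ΔH°_rxn = 61.006 × 81.9 = 4996.4 kJ/min
Sensible, feed 82.6→25 °C: -1489 kJ/min
Outlet flows (mol/min): A 32.994, B 61.006, C 61.006
Sensible, products 25→163 °C: 3052.9 kJ/min
Q = ΔH = 6560.3 kJ/min = 109.34 kW
Heat supplied = 109.34 kW

Q_in = 109 kW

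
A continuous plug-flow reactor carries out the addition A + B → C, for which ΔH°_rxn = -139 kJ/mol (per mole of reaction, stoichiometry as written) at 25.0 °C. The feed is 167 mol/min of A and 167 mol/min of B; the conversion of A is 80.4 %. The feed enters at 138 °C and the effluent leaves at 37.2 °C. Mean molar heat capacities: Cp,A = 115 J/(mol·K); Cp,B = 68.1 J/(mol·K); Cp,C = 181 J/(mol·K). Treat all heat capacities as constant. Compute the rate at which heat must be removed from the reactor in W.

Q_out = 362000 W

Extent of reaction ξ = 0.804 × 167 = 134.27 mol/min
Reaction term: ξ·ΔH°_rxn = 134.27 × -139 = -18663 kJ/min
Sensible, feed 138→25 °C: -3455.3 kJ/min
Outlet flows (mol/min): A 32.732, B 32.732, C 134.27
Sensible, products 25→37.2 °C: 369.61 kJ/min
Q = ΔH = -21749 kJ/min = -362.48 kW
Heat removed = 362480 W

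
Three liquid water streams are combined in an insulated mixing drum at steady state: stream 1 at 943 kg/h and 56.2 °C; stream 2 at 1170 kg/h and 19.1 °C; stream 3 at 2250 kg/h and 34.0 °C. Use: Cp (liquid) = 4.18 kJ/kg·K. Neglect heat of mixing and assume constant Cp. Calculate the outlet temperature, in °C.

Energy balance with Q = 0: Σ ṁᵢCp,ᵢ(T_out − Tᵢ) = 0
T_out = Σ ṁᵢCp,ᵢTᵢ / Σ ṁᵢCp,ᵢ
      = 634710 / 18237 = 34.803 °C

T_out = 34.8 °C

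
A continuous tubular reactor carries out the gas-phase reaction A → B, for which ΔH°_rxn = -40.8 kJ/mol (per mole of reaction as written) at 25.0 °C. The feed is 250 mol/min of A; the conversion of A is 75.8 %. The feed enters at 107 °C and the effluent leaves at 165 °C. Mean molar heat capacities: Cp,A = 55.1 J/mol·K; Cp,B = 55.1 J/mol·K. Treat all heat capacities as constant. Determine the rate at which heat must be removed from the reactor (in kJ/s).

Q_out = 116 kJ/s

Extent of reaction ξ = 0.758 × 250 = 189.5 mol/min
Reaction term: ξ·ΔH°_rxn = 189.5 × -40.8 = -7731.6 kJ/min
Sensible, feed 107→25 °C: -1129.5 kJ/min
Outlet flows (mol/min): A 60.5, B 189.5
Sensible, products 25→165 °C: 1928.5 kJ/min
Q = ΔH = -6932.6 kJ/min = -115.54 kW
Heat removed = 115.54 kJ/s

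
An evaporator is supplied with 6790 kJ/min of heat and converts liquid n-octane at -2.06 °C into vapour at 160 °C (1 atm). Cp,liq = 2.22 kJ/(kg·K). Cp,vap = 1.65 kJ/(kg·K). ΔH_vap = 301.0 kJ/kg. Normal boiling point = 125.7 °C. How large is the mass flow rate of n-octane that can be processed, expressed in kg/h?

Δh = 2.22×(125.7−-2.06) + 301.0 + 1.65×(160−125.7) = 641.22 kJ/kg
Q = 6790 kJ/min = 113.17 kJ/s = 407400 kJ/h
ṁ = Q/Δh = 407400 / 641.22 = 635.35 kg/h

ṁ = 635 kg/h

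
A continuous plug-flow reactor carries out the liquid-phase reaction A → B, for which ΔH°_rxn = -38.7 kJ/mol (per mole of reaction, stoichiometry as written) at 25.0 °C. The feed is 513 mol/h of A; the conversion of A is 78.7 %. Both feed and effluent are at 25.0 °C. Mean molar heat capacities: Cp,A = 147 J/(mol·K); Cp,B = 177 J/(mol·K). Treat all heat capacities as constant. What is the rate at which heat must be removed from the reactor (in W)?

Extent of reaction ξ = 0.787 × 513 = 403.73 mol/h
Reaction term: ξ·ΔH°_rxn = 403.73 × -38.7 = -15624 kJ/h
Q = ΔH = -15624 kJ/h = -4.3401 kW
Heat removed = 4340.1 W

Q_out = 4340 W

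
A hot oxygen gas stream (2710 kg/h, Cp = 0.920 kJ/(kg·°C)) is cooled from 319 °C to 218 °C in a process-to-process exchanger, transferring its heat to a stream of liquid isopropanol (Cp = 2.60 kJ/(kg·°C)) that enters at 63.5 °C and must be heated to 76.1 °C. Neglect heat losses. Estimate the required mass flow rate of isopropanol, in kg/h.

ṁ_c = 7690 kg/h

Heat released by hot stream: Q = 2710 × 0.920 × (319 − 218) = 251810 kJ/h
Energy balance on cold side (adiabatic exchanger): Q = ṁ_c·Cp_c·(T_c,out − T_c,in)
ṁ_c = 251810 / [2.60 × (76.1 − 63.5)] = 7686.6 kg/h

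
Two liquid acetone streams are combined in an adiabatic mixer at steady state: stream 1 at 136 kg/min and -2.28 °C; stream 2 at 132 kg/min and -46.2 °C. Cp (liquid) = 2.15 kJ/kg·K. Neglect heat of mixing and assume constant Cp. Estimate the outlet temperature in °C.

T_out = -23.9 °C

Adiabatic, steady state ⇒ Σ ṁᵢCp,ᵢ(T_out − Tᵢ) = 0
T_out = Σ ṁᵢCp,ᵢTᵢ / Σ ṁᵢCp,ᵢ
      = -13778 / 576.2 = -23.912 °C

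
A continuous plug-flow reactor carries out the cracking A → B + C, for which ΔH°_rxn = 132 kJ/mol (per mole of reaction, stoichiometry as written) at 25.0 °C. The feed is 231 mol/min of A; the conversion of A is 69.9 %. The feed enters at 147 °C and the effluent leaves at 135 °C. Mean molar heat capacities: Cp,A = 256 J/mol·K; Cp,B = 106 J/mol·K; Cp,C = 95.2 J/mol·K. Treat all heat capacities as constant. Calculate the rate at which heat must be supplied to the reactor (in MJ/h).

Q_in = 1180 MJ/h

Extent of reaction ξ = 0.699 × 231 = 161.47 mol/min
Reaction term: ξ·ΔH°_rxn = 161.47 × 132 = 21314 kJ/min
Sensible, feed 147→25 °C: -7214.6 kJ/min
Outlet flows (mol/min): A 69.531, B 161.47, C 161.47
Sensible, products 25→135 °C: 5531.6 kJ/min
Q = ΔH = 19631 kJ/min = 327.18 kW
Heat supplied = 1177.9 MJ/h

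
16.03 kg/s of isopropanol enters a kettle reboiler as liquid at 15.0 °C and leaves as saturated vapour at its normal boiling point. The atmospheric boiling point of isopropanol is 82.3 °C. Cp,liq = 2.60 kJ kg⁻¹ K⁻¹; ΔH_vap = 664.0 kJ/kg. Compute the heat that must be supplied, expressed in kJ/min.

Q = 807000 kJ/min

liquid 15.0→82.3 °C: 174.98 kJ/kg
vaporisation at 82.3 °C: 664 kJ/kg
Δh = 174.98 + 664 = 838.98 kJ/kg
Q = ṁ·Δh = 16.03 kg/s × 838.98 kJ/kg = 13449 kJ/s
|Q| = 13449 kW = 806930 kJ/min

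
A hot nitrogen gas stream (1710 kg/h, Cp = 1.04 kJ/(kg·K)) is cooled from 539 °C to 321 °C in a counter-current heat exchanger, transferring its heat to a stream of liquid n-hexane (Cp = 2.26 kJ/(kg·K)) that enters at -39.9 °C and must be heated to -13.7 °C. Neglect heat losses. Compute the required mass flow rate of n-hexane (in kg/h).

ṁ_c = 6550 kg/h

Heat released by hot stream: Q = 1710 × 1.04 × (539 − 321) = 387690 kJ/h
Energy balance on cold side (adiabatic exchanger): Q = ṁ_c·Cp_c·(T_c,out − T_c,in)
ṁ_c = 387690 / [2.26 × (-13.7 − -39.9)] = 6547.5 kg/h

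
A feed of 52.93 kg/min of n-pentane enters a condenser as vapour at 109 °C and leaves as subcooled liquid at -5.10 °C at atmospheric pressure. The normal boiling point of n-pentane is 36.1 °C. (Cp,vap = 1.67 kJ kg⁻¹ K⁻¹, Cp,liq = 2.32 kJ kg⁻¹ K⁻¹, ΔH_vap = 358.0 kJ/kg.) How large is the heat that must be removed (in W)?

Q_c = 508000 W

vapour 109→36.1 °C: -121.74 kJ/kg
condensation at 36.1 °C: -358 kJ/kg
liquid 36.1→-5.10 °C: -95.584 kJ/kg
Δh = -121.74 + -358 + -95.584 = -575.33 kJ/kg
Q = ṁ·Δh = 52.93 kg/min × -575.33 kJ/kg = -30452 kJ/min
|Q| = 507.53 kW = 507530 W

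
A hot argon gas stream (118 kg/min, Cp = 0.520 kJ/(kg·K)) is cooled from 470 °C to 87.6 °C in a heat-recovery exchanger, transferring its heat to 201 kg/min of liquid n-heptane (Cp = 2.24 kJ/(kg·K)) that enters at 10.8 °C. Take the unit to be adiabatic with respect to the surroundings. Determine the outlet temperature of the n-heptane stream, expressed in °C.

T_c,out = 62.9 °C

Heat released by hot stream: Q = 118 × 0.520 × (470 − 87.6) = 23464 kJ/min
Energy balance on cold side (adiabatic exchanger): Q = ṁ_c·Cp_c·(T_c,out − T_c,in)
T_c,out = 10.8 + 23464/(201 × 2.24) = 62.915 °C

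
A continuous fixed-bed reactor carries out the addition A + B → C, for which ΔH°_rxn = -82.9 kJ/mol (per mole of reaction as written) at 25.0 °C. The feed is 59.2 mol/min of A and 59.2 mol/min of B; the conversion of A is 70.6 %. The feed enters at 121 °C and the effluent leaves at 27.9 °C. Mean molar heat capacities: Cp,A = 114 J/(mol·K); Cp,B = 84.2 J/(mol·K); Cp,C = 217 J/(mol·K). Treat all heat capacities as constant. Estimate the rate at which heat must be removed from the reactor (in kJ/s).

Extent of reaction ξ = 0.706 × 59.2 = 41.795 mol/min
Reaction term: ξ·ΔH°_rxn = 41.795 × -82.9 = -3464.8 kJ/min
Sensible, feed 121→25 °C: -1126.4 kJ/min
Outlet flows (mol/min): A 17.405, B 17.405, C 41.795
Sensible, products 25→27.9 °C: 36.306 kJ/min
Q = ΔH = -4554.9 kJ/min = -75.915 kW
Heat removed = 75.915 kJ/s

Q_out = 75.9 kJ/s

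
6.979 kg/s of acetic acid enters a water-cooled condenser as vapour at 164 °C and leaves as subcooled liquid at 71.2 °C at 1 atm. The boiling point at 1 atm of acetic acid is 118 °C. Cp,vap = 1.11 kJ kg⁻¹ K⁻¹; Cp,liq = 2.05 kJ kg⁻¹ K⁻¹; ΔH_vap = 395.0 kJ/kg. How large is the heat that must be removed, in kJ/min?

vapour 164→118 °C: -51.06 kJ/kg
condensation at 118 °C: -395 kJ/kg
liquid 118→71.2 °C: -95.94 kJ/kg
Δh = -51.06 + -395 + -95.94 = -542 kJ/kg
Q = ṁ·Δh = 6.979 kg/s × -542 kJ/kg = -3782.6 kJ/s
|Q| = 3782.6 kW = 226960 kJ/min

Q_c = 227000 kJ/min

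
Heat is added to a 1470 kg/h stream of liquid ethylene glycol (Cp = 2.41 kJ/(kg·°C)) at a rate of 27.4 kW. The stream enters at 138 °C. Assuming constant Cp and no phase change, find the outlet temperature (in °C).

T_out = 166 °C

Q = 27.4 kW = 98640 kJ/h
ΔT = Q/(ṁ·Cp) = 98640/(1470×2.41) = 27.843 K
T_out = 138 + 27.843 = 165.84 °C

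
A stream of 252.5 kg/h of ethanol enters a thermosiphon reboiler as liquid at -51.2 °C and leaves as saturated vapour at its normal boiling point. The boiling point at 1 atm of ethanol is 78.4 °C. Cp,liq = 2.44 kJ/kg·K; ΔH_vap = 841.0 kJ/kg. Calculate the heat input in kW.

Q = 81.2 kW

liquid -51.2→78.4 °C: 316.22 kJ/kg
vaporisation at 78.4 °C: 841 kJ/kg
Δh = 316.22 + 841 = 1157.2 kJ/kg
Q = ṁ·Δh = 252.5 kg/h × 1157.2 kJ/kg = 292200 kJ/h
|Q| = 81.166 kW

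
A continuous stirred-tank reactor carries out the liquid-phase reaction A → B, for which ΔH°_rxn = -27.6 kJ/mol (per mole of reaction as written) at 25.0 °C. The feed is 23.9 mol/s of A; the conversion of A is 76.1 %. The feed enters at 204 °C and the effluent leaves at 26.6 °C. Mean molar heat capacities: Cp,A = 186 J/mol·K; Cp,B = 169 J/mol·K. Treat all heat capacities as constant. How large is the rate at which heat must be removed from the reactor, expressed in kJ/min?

Q_out = 77500 kJ/min

Extent of reaction ξ = 0.761 × 23.9 = 18.188 mol/s
Reaction term: ξ·ΔH°_rxn = 18.188 × -27.6 = -501.99 kJ/s
Sensible, feed 204→25 °C: -795.73 kJ/s
Outlet flows (mol/s): A 5.7121, B 18.188
Sensible, products 25→26.6 °C: 6.6179 kJ/s
Q = ΔH = -1291.1 kJ/s = -1291.1 kW
Heat removed = 77466 kJ/min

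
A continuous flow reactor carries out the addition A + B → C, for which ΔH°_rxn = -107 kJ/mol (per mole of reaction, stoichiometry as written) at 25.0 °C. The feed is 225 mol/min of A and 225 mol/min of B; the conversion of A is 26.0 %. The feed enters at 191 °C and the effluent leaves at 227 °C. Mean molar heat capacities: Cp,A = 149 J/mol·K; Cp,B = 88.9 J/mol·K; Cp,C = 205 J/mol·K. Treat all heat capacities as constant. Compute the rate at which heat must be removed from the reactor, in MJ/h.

Extent of reaction ξ = 0.260 × 225 = 58.5 mol/min
Reaction term: ξ·ΔH°_rxn = 58.5 × -107 = -6259.5 kJ/min
Sensible, feed 191→25 °C: -8885.6 kJ/min
Outlet flows (mol/min): A 166.5, B 166.5, C 58.5
Sensible, products 25→227 °C: 10424 kJ/min
Q = ΔH = -4721.3 kJ/min = -78.688 kW
Heat removed = 283.28 MJ/h

Q_out = 283 MJ/h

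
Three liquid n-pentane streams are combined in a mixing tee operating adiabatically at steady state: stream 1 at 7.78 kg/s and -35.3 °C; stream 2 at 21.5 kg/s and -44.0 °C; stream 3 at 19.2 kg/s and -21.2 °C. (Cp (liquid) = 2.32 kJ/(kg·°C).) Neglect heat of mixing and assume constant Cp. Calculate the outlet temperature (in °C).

T_out = -33.6 °C

Energy balance with Q = 0: Σ ṁᵢCp,ᵢ(T_out − Tᵢ) = 0
T_out = Σ ṁᵢCp,ᵢTᵢ / Σ ṁᵢCp,ᵢ
      = -3776.2 / 112.47 = -33.574 °C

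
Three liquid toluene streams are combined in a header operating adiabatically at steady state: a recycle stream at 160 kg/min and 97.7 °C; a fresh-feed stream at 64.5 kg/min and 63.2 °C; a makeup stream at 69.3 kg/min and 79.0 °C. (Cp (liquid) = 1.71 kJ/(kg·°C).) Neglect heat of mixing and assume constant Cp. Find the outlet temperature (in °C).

No heat crosses the boundary, so H_out = H_in.
T_out = Σ ṁᵢCp,ᵢTᵢ / Σ ṁᵢCp,ᵢ
      = 43063 / 502.4 = 85.715 °C

T_out = 85.7 °C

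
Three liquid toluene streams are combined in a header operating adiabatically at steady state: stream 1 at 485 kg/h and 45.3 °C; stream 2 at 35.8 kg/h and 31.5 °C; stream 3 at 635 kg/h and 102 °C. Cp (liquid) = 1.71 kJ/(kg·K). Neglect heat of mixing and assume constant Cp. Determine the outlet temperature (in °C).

T_out = 76.0 °C

Adiabatic, steady state ⇒ Σ ṁᵢCp,ᵢ(T_out − Tᵢ) = 0
Σ ṁᵢCp,ᵢTᵢ = 485×1.71×45.3 + 35.8×1.71×31.5 + 635×1.71×102 = 150250
Σ ṁᵢCp,ᵢ = 485×1.71 + 35.8×1.71 + 635×1.71 = 1976.4
T_out = 150250 / 1976.4 = 76.024 °C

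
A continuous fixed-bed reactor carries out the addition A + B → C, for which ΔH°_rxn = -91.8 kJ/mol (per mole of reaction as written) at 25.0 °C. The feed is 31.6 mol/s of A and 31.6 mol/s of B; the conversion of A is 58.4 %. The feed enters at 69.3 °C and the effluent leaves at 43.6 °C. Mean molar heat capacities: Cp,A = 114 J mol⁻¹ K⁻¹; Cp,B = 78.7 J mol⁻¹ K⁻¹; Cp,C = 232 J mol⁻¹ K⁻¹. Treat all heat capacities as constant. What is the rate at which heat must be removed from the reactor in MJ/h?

Q_out = 6610 MJ/h

Extent of reaction ξ = 0.584 × 31.6 = 18.454 mol/s
Reaction term: ξ·ΔH°_rxn = 18.454 × -91.8 = -1694.1 kJ/s
Sensible, feed 69.3→25 °C: -269.76 kJ/s
Outlet flows (mol/s): A 13.146, B 13.146, C 18.454
Sensible, products 25→43.6 °C: 126.75 kJ/s
Q = ΔH = -1837.1 kJ/s = -1837.1 kW
Heat removed = 6613.6 MJ/h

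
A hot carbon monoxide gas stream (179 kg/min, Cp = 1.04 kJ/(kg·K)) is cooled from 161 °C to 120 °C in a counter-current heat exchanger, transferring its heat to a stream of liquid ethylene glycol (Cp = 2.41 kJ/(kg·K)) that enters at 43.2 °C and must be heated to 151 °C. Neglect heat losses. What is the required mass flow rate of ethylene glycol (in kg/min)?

Heat released by hot stream: Q = 179 × 1.04 × (161 − 120) = 7632.6 kJ/min
Energy balance on cold side (adiabatic exchanger): Q = ṁ_c·Cp_c·(T_c,out − T_c,in)
ṁ_c = 7632.6 / [2.41 × (151 − 43.2)] = 29.379 kg/min

ṁ_c = 29.4 kg/min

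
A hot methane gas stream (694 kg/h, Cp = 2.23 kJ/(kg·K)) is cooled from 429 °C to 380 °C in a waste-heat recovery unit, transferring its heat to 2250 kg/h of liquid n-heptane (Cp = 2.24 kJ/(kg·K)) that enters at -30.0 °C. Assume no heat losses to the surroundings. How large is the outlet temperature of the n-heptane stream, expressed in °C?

Heat released by hot stream: Q = 694 × 2.23 × (429 − 380) = 75833 kJ/h
Energy balance on cold side (adiabatic exchanger): Q = ṁ_c·Cp_c·(T_c,out − T_c,in)
T_c,out = -30.0 + 75833/(2250 × 2.24) = -14.954 °C

T_c,out = -15.0 °C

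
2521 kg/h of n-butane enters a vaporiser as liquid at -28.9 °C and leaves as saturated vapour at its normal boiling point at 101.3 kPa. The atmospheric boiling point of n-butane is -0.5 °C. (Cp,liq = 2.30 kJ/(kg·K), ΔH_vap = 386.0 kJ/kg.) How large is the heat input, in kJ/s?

Q = 316 kJ/s

liquid -28.9→-0.5 °C: 65.32 kJ/kg
vaporisation at -0.5 °C: 386 kJ/kg
Δh = 65.32 + 386 = 451.32 kJ/kg
Q = ṁ·Δh = 2521 kg/h × 451.32 kJ/kg = 1.1378e+06 kJ/h
|Q| = 316.05 kW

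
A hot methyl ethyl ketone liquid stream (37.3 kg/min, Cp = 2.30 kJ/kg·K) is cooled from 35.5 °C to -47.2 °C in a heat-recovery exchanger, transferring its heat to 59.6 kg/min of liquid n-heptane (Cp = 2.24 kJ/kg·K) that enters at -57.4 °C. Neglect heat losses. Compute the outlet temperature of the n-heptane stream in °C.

Heat released by hot stream: Q = 37.3 × 2.30 × (35.5 − -47.2) = 7094.8 kJ/min
Energy balance on cold side (adiabatic exchanger): Q = ṁ_c·Cp_c·(T_c,out − T_c,in)
T_c,out = -57.4 + 7094.8/(59.6 × 2.24) = -4.2568 °C

T_c,out = -4.26 °C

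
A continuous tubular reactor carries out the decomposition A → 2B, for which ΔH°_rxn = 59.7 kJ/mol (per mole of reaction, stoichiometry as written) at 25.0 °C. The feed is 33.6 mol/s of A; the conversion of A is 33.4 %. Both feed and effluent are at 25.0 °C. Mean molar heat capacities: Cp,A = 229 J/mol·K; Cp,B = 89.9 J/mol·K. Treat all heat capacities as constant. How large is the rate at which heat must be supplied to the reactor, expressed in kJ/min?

Extent of reaction ξ = 0.334 × 33.6 = 11.222 mol/s
Reaction term: ξ·ΔH°_rxn = 11.222 × 59.7 = 669.98 kJ/s
Q = ΔH = 669.98 kJ/s = 669.98 kW
Heat supplied = 40199 kJ/min

Q_in = 40200 kJ/min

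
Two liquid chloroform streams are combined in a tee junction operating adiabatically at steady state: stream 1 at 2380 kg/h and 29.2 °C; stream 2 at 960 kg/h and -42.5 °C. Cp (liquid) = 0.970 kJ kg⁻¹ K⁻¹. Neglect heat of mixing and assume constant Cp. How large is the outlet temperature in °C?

T_out = 8.59 °C

Adiabatic, steady state ⇒ Σ ṁᵢCp,ᵢ(T_out − Tᵢ) = 0
Σ ṁᵢCp,ᵢTᵢ = 2380×0.970×29.2 + 960×0.970×-42.5 = 27835
Σ ṁᵢCp,ᵢ = 2380×0.970 + 960×0.970 = 3239.8
T_out = 27835 / 3239.8 = 8.5916 °C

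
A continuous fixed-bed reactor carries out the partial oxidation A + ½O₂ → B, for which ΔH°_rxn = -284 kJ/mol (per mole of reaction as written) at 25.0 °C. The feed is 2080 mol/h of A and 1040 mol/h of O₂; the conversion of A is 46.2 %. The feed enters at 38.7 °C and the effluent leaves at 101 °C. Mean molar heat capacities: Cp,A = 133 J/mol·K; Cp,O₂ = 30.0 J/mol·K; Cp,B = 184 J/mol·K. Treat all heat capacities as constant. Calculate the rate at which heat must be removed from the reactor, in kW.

Q_out = 69.8 kW

Extent of reaction ξ = 0.462 × 2080 = 960.96 mol/h
Reaction term: ξ·ΔH°_rxn = 960.96 × -284 = -272910 kJ/h
Sensible, feed 38.7→25 °C: -4217.4 kJ/h
Outlet flows (mol/h): A 1119, O₂ 559.52, B 960.96
Sensible, products 25→101 °C: 26025 kJ/h
Q = ΔH = -251110 kJ/h = -69.751 kW
Heat removed = 69.751 kW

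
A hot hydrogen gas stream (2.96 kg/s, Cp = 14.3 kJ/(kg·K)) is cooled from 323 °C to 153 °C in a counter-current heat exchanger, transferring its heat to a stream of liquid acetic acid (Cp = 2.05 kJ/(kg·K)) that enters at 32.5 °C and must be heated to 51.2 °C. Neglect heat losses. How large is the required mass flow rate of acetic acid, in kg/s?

ṁ_c = 188 kg/s

Heat released by hot stream: Q = 2.96 × 14.3 × (323 − 153) = 7195.8 kJ/s
Energy balance on cold side (adiabatic exchanger): Q = ṁ_c·Cp_c·(T_c,out − T_c,in)
ṁ_c = 7195.8 / [2.05 × (51.2 − 32.5)] = 187.71 kg/s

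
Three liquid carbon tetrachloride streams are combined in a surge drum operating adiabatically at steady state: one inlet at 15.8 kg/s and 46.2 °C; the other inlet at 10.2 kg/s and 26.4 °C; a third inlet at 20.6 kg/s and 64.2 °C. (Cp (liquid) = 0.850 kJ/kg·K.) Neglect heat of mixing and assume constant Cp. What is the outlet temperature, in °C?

No heat crosses the boundary, so H_out = H_in.
Σ ṁᵢCp,ᵢTᵢ = 15.8×0.850×46.2 + 10.2×0.850×26.4 + 20.6×0.850×64.2 = 1973.5
Σ ṁᵢCp,ᵢ = 15.8×0.850 + 10.2×0.850 + 20.6×0.850 = 39.61
T_out = 1973.5 / 39.61 = 49.823 °C

T_out = 49.8 °C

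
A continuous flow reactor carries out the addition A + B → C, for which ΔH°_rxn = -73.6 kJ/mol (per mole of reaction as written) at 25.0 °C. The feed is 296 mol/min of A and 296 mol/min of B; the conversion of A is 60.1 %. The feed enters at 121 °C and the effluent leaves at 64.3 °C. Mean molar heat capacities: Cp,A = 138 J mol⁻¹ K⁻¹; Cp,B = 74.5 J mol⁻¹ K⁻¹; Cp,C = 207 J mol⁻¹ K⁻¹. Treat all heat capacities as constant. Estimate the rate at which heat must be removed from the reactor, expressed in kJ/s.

Extent of reaction ξ = 0.601 × 296 = 177.9 mol/min
Reaction term: ξ·ΔH°_rxn = 177.9 × -73.6 = -13093 kJ/min
Sensible, feed 121→25 °C: -6038.4 kJ/min
Outlet flows (mol/min): A 118.1, B 118.1, C 177.9
Sensible, products 25→64.3 °C: 2433.5 kJ/min
Q = ΔH = -16698 kJ/min = -278.3 kW
Heat removed = 278.3 kJ/s

Q_out = 278 kJ/s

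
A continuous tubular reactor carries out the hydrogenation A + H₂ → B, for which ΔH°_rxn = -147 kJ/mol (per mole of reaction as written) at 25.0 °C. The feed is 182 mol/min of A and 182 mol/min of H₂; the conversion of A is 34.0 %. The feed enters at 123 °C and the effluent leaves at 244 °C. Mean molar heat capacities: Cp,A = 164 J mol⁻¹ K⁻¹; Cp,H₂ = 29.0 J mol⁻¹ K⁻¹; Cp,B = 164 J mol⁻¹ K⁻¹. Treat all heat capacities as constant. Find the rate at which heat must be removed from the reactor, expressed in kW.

Q_out = 87.3 kW

Extent of reaction ξ = 0.340 × 182 = 61.88 mol/min
Reaction term: ξ·ΔH°_rxn = 61.88 × -147 = -9096.4 kJ/min
Sensible, feed 123→25 °C: -3442.3 kJ/min
Outlet flows (mol/min): A 120.12, H₂ 120.12, B 61.88
Sensible, products 25→244 °C: 7299.6 kJ/min
Q = ΔH = -5239.1 kJ/min = -87.319 kW
Heat removed = 87.319 kW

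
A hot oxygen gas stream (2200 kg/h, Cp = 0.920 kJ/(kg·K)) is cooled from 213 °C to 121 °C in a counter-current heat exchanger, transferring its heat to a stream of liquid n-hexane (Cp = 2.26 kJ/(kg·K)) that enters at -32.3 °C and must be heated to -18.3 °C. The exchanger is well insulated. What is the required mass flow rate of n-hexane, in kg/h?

Heat released by hot stream: Q = 2200 × 0.920 × (213 − 121) = 186210 kJ/h
Energy balance on cold side (adiabatic exchanger): Q = ṁ_c·Cp_c·(T_c,out − T_c,in)
ṁ_c = 186210 / [2.26 × (-18.3 − -32.3)] = 5885.2 kg/h

ṁ_c = 5890 kg/h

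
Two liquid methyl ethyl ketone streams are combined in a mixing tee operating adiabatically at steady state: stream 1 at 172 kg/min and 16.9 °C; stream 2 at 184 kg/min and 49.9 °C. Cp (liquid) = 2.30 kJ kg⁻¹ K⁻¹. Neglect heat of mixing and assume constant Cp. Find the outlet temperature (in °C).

Energy balance with Q = 0: Σ ṁᵢCp,ᵢ(T_out − Tᵢ) = 0
Σ ṁᵢCp,ᵢTᵢ = 172×2.30×16.9 + 184×2.30×49.9 = 27803
Σ ṁᵢCp,ᵢ = 172×2.30 + 184×2.30 = 818.8
T_out = 27803 / 818.8 = 33.956 °C

T_out = 34.0 °C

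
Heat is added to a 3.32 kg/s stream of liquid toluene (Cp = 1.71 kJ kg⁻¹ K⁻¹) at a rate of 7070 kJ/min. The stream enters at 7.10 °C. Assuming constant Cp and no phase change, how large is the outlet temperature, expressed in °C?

T_out = 27.9 °C

Q = 7070 kJ/min = 117.83 kJ/s
ΔT = Q/(ṁ·Cp) = 117.83/(3.32×1.71) = 20.756 K
T_out = 7.10 + 20.756 = 27.856 °C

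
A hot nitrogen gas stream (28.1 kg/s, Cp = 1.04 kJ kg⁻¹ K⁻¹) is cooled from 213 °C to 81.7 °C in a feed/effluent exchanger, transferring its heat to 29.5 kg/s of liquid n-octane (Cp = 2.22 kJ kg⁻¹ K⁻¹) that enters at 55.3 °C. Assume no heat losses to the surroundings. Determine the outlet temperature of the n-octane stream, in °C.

Heat released by hot stream: Q = 28.1 × 1.04 × (213 − 81.7) = 3837.1 kJ/s
Energy balance on cold side (adiabatic exchanger): Q = ṁ_c·Cp_c·(T_c,out − T_c,in)
T_c,out = 55.3 + 3837.1/(29.5 × 2.22) = 113.89 °C

T_c,out = 114 °C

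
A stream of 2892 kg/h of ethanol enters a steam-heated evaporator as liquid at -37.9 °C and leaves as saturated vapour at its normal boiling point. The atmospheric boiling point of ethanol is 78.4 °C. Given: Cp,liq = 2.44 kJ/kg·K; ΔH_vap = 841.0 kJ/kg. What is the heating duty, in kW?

liquid -37.9→78.4 °C: 283.77 kJ/kg
vaporisation at 78.4 °C: 841 kJ/kg
Δh = 283.77 + 841 = 1124.8 kJ/kg
Q = ṁ·Δh = 2892 kg/h × 1124.8 kJ/kg = 3.2528e+06 kJ/h
|Q| = 903.57 kW

Q = 904 kW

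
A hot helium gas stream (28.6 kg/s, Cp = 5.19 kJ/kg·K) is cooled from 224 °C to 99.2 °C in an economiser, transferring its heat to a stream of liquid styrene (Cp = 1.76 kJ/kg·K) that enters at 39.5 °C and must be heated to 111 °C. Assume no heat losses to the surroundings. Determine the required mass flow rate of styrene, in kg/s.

Heat released by hot stream: Q = 28.6 × 5.19 × (224 − 99.2) = 18525 kJ/s
Energy balance on cold side (adiabatic exchanger): Q = ṁ_c·Cp_c·(T_c,out − T_c,in)
ṁ_c = 18525 / [1.76 × (111 − 39.5)] = 147.21 kg/s

ṁ_c = 147 kg/s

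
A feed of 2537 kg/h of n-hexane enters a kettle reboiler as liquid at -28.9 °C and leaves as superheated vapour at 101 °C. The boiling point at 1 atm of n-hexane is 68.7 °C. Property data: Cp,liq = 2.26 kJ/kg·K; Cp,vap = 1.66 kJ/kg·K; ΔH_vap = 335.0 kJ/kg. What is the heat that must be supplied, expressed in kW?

Q = 429 kW

liquid -28.9→68.7 °C: 220.58 kJ/kg
vaporisation at 68.7 °C: 335 kJ/kg
vapour 68.7→101 °C: 53.618 kJ/kg
Δh = 220.58 + 335 + 53.618 = 609.19 kJ/kg
Q = ṁ·Δh = 2537 kg/h × 609.19 kJ/kg = 1.5455e+06 kJ/h
|Q| = 429.31 kW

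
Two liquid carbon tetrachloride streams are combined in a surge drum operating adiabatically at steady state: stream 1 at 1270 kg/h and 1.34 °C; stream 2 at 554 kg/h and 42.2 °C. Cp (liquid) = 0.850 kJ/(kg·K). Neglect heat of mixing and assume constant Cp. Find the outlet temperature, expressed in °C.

T_out = 13.8 °C

No heat crosses the boundary, so H_out = H_in.
T_out = Σ ṁᵢCp,ᵢTᵢ / Σ ṁᵢCp,ᵢ
      = 21319 / 1550.4 = 13.75 °C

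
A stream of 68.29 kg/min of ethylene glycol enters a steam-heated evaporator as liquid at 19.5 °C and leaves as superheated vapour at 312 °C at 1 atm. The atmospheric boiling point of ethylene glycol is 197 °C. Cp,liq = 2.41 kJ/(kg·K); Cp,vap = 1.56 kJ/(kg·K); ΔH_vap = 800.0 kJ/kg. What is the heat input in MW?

Q = 1.60 MW

liquid 19.5→197 °C: 427.78 kJ/kg
vaporisation at 197 °C: 800 kJ/kg
vapour 197→312 °C: 179.4 kJ/kg
Δh = 427.78 + 800 + 179.4 = 1407.2 kJ/kg
Q = ṁ·Δh = 68.29 kg/min × 1407.2 kJ/kg = 96096 kJ/min
|Q| = 1601.6 kW = 1.6016 MW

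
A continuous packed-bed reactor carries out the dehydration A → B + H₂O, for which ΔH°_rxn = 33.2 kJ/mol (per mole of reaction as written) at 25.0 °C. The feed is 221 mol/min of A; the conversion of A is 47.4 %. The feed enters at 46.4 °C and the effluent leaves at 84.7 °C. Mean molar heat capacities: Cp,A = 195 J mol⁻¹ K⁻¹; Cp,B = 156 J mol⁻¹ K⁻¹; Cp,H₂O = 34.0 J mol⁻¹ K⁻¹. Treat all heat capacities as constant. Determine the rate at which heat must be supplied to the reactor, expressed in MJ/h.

Q_in = 306 MJ/h

Extent of reaction ξ = 0.474 × 221 = 104.75 mol/min
Reaction term: ξ·ΔH°_rxn = 104.75 × 33.2 = 3477.8 kJ/min
Sensible, feed 46.4→25 °C: -922.23 kJ/min
Outlet flows (mol/min): A 116.25, B 104.75, H₂O 104.75
Sensible, products 25→84.7 °C: 2541.5 kJ/min
Q = ΔH = 5097.1 kJ/min = 84.952 kW
Heat supplied = 305.83 MJ/h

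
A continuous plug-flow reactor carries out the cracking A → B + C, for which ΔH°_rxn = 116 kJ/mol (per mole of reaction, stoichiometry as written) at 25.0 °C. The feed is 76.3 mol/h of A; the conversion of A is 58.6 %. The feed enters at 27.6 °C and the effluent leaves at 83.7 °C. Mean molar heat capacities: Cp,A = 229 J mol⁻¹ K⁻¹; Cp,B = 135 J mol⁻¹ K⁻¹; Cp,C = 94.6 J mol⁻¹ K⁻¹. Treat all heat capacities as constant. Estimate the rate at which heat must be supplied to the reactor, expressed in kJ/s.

Extent of reaction ξ = 0.586 × 76.3 = 44.712 mol/h
Reaction term: ξ·ΔH°_rxn = 44.712 × 116 = 5186.6 kJ/h
Sensible, feed 27.6→25 °C: -45.429 kJ/h
Outlet flows (mol/h): A 31.588, B 44.712, C 44.712
Sensible, products 25→83.7 °C: 1027.2 kJ/h
Q = ΔH = 6168.4 kJ/h = 1.7134 kW
Heat supplied = 1.7134 kJ/s

Q_in = 1.71 kJ/s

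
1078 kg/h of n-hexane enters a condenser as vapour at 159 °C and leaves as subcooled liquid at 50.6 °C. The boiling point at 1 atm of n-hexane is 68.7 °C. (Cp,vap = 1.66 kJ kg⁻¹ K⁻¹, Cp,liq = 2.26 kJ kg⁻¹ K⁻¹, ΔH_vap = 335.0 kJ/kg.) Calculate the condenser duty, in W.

Q_c = 157000 W

vapour 159→68.7 °C: -149.9 kJ/kg
condensation at 68.7 °C: -335 kJ/kg
liquid 68.7→50.6 °C: -40.906 kJ/kg
Δh = -149.9 + -335 + -40.906 = -525.8 kJ/kg
Q = ṁ·Δh = 1078 kg/h × -525.8 kJ/kg = -566820 kJ/h
|Q| = 157.45 kW = 157450 W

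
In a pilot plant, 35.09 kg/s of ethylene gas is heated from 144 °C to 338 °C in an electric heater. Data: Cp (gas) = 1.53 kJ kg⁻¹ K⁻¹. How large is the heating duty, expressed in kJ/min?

Q = ṁ·Cp·ΔT = 35.09 × 1.53 × (338 − 144) = 10415 kJ/s
Heating duty = 624920 kJ/min

Q = 625000 kJ/min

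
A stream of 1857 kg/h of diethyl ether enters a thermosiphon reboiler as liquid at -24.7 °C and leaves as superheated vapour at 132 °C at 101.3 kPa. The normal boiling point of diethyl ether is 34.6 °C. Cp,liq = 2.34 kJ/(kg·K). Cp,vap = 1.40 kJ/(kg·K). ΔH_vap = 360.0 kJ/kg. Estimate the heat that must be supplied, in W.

Q = 328000 W

liquid -24.7→34.6 °C: 138.76 kJ/kg
vaporisation at 34.6 °C: 360 kJ/kg
vapour 34.6→132 °C: 136.36 kJ/kg
Δh = 138.76 + 360 + 136.36 = 635.12 kJ/kg
Q = ṁ·Δh = 1857 kg/h × 635.12 kJ/kg = 1.1794e+06 kJ/h
|Q| = 327.62 kW = 327620 W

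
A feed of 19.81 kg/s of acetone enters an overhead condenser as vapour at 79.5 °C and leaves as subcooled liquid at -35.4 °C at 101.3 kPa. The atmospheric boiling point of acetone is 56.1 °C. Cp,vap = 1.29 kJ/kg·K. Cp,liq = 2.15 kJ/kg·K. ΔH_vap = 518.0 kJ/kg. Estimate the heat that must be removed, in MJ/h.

vapour 79.5→56.1 °C: -30.186 kJ/kg
condensation at 56.1 °C: -518 kJ/kg
liquid 56.1→-35.4 °C: -196.72 kJ/kg
Δh = -30.186 + -518 + -196.72 = -744.91 kJ/kg
Q = ṁ·Δh = 19.81 kg/s × -744.91 kJ/kg = -14757 kJ/s
|Q| = 14757 kW = 53124 MJ/h

Q_c = 53100 MJ/h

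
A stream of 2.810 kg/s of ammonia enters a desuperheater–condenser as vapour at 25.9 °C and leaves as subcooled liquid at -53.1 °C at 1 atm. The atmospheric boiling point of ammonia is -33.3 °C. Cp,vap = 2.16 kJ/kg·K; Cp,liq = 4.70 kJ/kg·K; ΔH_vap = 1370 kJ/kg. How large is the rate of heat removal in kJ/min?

vapour 25.9→-33.3 °C: -127.87 kJ/kg
condensation at -33.3 °C: -1370 kJ/kg
liquid -33.3→-53.1 °C: -93.06 kJ/kg
Δh = -127.87 + -1370 + -93.06 = -1590.9 kJ/kg
Q = ṁ·Δh = 2.810 kg/s × -1590.9 kJ/kg = -4470.5 kJ/s
|Q| = 4470.5 kW = 268230 kJ/min

Q_c = 268000 kJ/min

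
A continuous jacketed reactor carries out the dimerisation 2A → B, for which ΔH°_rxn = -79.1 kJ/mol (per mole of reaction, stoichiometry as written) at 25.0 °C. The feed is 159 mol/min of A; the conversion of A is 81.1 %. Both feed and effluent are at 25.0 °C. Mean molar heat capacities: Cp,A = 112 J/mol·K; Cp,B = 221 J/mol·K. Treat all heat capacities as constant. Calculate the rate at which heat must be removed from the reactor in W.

Extent of reaction ξ = 0.811 × 159 / 2 = 64.475 mol/min
Reaction term: ξ·ΔH°_rxn = 64.475 × -79.1 = -5099.9 kJ/min
Q = ΔH = -5099.9 kJ/min = -84.999 kW
Heat removed = 84999 W

Q_out = 85000 W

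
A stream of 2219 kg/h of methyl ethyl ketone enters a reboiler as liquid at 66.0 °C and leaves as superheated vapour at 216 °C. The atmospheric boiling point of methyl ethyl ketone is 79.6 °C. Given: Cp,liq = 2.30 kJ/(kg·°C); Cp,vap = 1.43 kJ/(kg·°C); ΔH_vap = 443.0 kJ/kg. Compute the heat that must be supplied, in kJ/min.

Q = 24800 kJ/min

liquid 66.0→79.6 °C: 31.28 kJ/kg
vaporisation at 79.6 °C: 443 kJ/kg
vapour 79.6→216 °C: 195.05 kJ/kg
Δh = 31.28 + 443 + 195.05 = 669.33 kJ/kg
Q = ṁ·Δh = 2219 kg/h × 669.33 kJ/kg = 1.4852e+06 kJ/h
|Q| = 412.57 kW = 24754 kJ/min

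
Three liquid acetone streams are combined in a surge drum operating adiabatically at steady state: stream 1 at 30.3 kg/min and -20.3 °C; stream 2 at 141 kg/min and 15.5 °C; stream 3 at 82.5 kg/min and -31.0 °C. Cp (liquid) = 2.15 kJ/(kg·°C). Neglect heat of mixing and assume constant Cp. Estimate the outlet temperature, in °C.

No heat crosses the boundary, so H_out = H_in.
Σ ṁᵢCp,ᵢTᵢ = 30.3×2.15×-20.3 + 141×2.15×15.5 + 82.5×2.15×-31.0 = -2122.2
Σ ṁᵢCp,ᵢ = 30.3×2.15 + 141×2.15 + 82.5×2.15 = 545.67
T_out = -2122.2 / 545.67 = -3.8892 °C

T_out = -3.89 °C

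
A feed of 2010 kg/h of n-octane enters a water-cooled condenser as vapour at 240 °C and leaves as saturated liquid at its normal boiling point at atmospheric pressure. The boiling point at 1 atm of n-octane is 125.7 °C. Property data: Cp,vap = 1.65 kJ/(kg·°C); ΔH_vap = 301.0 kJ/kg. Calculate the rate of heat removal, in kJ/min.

Q_c = 16400 kJ/min

vapour 240→125.7 °C: -188.59 kJ/kg
condensation at 125.7 °C: -301 kJ/kg
Δh = -188.59 + -301 = -489.6 kJ/kg
Q = ṁ·Δh = 2010 kg/h × -489.6 kJ/kg = -984090 kJ/h
|Q| = 273.36 kW = 16401 kJ/min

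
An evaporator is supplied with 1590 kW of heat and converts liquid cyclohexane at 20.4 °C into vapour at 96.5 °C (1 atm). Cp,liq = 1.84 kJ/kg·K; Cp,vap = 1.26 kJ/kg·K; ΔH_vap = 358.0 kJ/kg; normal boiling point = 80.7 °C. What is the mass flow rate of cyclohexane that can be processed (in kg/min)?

ṁ = 195 kg/min

Δh = 1.84×(80.7−20.4) + 358.0 + 1.26×(96.5−80.7) = 488.86 kJ/kg
Q = 1590 kW = 1590 kJ/s = 95400 kJ/min
ṁ = Q/Δh = 95400 / 488.86 = 195.15 kg/min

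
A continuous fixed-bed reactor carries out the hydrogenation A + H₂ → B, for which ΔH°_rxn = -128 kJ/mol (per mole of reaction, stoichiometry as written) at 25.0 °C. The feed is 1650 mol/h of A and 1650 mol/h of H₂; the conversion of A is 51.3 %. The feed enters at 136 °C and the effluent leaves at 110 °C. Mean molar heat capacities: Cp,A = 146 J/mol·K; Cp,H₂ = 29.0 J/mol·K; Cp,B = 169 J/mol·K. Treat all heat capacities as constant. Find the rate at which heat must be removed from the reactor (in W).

Extent of reaction ξ = 0.513 × 1650 = 846.45 mol/h
Reaction term: ξ·ΔH°_rxn = 846.45 × -128 = -108350 kJ/h
Sensible, feed 136→25 °C: -32051 kJ/h
Outlet flows (mol/h): A 803.55, H₂ 803.55, B 846.45
Sensible, products 25→110 °C: 24112 kJ/h
Q = ΔH = -116280 kJ/h = -32.301 kW
Heat removed = 32301 W

Q_out = 32300 W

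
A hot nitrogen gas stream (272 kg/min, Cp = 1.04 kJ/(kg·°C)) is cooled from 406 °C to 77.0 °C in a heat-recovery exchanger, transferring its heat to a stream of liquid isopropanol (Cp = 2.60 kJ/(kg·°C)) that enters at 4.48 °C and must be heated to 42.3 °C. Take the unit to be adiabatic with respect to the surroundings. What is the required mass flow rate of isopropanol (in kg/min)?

ṁ_c = 946 kg/min

Heat released by hot stream: Q = 272 × 1.04 × (406 − 77.0) = 93068 kJ/min
Energy balance on cold side (adiabatic exchanger): Q = ṁ_c·Cp_c·(T_c,out − T_c,in)
ṁ_c = 93068 / [2.60 × (42.3 − 4.48)] = 946.46 kg/min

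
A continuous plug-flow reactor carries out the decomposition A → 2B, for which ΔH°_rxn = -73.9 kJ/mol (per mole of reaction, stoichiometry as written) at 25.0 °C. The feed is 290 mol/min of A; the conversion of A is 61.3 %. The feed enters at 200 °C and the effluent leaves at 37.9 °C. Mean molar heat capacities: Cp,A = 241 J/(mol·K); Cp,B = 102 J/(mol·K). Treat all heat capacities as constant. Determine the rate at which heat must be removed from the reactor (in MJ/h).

Q_out = 1470 MJ/h

Extent of reaction ξ = 0.613 × 290 = 177.77 mol/min
Reaction term: ξ·ΔH°_rxn = 177.77 × -73.9 = -13137 kJ/min
Sensible, feed 200→25 °C: -12231 kJ/min
Outlet flows (mol/min): A 112.23, B 355.54
Sensible, products 25→37.9 °C: 816.73 kJ/min
Q = ΔH = -24551 kJ/min = -409.19 kW
Heat removed = 1473.1 MJ/h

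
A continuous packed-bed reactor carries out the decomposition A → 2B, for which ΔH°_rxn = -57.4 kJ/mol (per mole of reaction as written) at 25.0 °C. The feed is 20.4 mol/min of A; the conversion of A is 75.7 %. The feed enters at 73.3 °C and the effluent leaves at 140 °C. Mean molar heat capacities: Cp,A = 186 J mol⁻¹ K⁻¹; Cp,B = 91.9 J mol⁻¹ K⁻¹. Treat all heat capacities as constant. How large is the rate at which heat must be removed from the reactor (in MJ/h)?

Q_out = 38.2 MJ/h

Extent of reaction ξ = 0.757 × 20.4 = 15.443 mol/min
Reaction term: ξ·ΔH°_rxn = 15.443 × -57.4 = -886.42 kJ/min
Sensible, feed 73.3→25 °C: -183.27 kJ/min
Outlet flows (mol/min): A 4.9572, B 30.886
Sensible, products 25→140 °C: 432.45 kJ/min
Q = ΔH = -637.24 kJ/min = -10.621 kW
Heat removed = 38.234 MJ/h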